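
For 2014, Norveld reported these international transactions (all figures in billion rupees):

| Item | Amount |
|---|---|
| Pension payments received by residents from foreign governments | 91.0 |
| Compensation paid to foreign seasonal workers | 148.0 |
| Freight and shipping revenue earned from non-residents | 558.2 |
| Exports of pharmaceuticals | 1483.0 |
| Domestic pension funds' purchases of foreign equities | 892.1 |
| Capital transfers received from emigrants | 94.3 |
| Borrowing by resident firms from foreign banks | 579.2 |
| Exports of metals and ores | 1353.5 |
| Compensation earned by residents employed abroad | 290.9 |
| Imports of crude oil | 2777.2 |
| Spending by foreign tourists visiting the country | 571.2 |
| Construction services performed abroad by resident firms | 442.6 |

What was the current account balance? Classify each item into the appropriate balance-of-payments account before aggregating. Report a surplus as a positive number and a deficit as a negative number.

Goods: -2777.2 + 1483.0 + 1353.5 = 59.3
Services: 558.2 + 571.2 + 442.6 = 1572.0
Primary income: -148.0 + 290.9 = 142.9
Secondary income: 91.0
Current account = 59.3 + 1572.0 + 142.9 + 91.0 = 1865.2
(Excluded from the current account — financial account: domestic pension funds' purchases of foreign equities 892.1, borrowing by resident firms from foreign banks 579.2; capital account: capital transfers received from emigrants 94.3.)

1865.2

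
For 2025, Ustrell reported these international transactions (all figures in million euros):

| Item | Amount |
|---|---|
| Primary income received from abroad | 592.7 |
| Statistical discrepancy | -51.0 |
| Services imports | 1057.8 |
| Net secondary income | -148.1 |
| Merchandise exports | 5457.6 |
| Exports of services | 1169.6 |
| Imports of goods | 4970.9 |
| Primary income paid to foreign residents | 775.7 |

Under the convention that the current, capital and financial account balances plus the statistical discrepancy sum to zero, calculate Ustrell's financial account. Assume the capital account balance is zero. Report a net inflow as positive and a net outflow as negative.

Goods balance = 5457.6 - 4970.9 = 486.7
Services balance = 1169.6 - 1057.8 = 111.8
Trade balance (goods + services) = 486.7 + 111.8 = 598.5
Net primary income = 592.7 - 775.7 = -183.0
Net secondary income = -148.1
Current account = 598.5 + (-183.0) + (-148.1) = 267.4
Financial account = -(267.4 + (-51.0)) = -216.4

-216.4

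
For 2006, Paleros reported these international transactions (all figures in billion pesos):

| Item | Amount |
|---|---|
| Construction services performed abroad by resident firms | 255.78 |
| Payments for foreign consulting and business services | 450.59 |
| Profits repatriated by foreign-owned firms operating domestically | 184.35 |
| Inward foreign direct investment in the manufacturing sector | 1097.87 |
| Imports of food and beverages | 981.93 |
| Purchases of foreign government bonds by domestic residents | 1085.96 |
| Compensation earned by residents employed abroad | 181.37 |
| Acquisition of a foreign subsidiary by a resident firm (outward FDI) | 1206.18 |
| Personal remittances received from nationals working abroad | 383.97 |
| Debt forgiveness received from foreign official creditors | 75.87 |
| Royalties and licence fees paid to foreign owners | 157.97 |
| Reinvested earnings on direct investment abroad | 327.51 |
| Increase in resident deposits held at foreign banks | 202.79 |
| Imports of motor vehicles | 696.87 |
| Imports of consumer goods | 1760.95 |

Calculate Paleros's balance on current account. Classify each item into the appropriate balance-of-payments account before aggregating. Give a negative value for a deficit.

Goods: -981.93 - 696.87 - 1760.95 = -3439.75
Services: -450.59 + 255.78 - 157.97 = -352.78
Primary income: -184.35 + 327.51 + 181.37 = 324.53
Secondary income: 383.97
Current account = (-3439.75) + (-352.78) + 324.53 + 383.97 = -3084.03
(Excluded from the current account — financial account: inward foreign direct investment in the manufacturing sector 1097.87, purchases of foreign government bonds by domestic residents 1085.96, acquisition of a foreign subsidiary by a resident firm (outward FDI) 1206.18, increase in resident deposits held at foreign banks 202.79; capital account: debt forgiveness received from foreign official creditors 75.87.)

-3084.03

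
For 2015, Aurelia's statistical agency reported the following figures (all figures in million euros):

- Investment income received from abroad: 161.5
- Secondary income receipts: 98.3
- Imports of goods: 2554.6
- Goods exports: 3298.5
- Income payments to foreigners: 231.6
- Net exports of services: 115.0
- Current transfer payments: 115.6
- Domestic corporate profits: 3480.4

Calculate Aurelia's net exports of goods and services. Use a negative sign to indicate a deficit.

Goods balance = 3298.5 - 2554.6 = 743.9
Services balance = 115.0
Trade balance (goods + services) = 743.9 + 115.0 = 858.9

858.9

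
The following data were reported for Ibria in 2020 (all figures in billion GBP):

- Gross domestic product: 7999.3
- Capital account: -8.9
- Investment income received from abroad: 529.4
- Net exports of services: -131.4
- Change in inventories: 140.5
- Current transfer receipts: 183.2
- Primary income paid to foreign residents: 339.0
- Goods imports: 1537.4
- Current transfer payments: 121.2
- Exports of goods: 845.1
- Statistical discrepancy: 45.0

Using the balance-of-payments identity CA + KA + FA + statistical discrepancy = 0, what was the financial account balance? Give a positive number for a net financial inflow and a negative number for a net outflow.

Goods balance = 845.1 - 1537.4 = -692.3
Services balance = -131.4
Trade balance (goods + services) = -692.3 + (-131.4) = -823.7
Net primary income = 529.4 - 339.0 = 190.4
Net secondary income = 183.2 - 121.2 = 62.0
Current account = -823.7 + 190.4 + 62.0 = -571.3
Financial account = -(-571.3 + (-8.9) + 45.0) = 535.2

535.2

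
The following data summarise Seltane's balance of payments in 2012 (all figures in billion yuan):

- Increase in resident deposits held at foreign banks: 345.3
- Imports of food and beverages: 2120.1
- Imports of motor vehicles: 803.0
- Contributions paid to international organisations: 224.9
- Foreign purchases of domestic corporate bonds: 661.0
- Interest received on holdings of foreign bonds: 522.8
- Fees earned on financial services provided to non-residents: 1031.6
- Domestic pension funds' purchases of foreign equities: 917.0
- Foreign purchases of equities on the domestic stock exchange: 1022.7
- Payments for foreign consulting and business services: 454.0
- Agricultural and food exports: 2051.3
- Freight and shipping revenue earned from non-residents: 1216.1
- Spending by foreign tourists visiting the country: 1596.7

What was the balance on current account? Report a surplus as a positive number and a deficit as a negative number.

2816.5

Goods: -2120.1 + 2051.3 - 803.0 = -871.8
Services: 1031.6 - 454.0 + 1216.1 + 1596.7 = 3390.4
Primary income: 522.8
Secondary income: -224.9
Current account = (-871.8) + 3390.4 + 522.8 + (-224.9) = 2816.5
(Excluded from the current account — financial account: increase in resident deposits held at foreign banks 345.3, foreign purchases of domestic corporate bonds 661.0, domestic pension funds' purchases of foreign equities 917.0, foreign purchases of equities on the domestic stock exchange 1022.7.)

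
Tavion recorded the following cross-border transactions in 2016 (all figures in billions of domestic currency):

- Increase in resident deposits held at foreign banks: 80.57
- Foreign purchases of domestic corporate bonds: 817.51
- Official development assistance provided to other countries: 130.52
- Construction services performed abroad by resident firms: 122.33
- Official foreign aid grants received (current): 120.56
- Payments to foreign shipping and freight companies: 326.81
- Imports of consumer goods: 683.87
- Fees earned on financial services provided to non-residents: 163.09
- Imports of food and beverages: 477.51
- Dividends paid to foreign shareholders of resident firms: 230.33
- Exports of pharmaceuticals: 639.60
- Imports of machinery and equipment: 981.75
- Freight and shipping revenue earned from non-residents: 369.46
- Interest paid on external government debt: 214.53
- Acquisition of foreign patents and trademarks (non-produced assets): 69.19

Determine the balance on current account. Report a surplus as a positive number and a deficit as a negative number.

Goods: 639.60 - 981.75 - 477.51 - 683.87 = -1503.53
Services: 122.33 + 369.46 + 163.09 - 326.81 = 328.07
Primary income: -230.33 - 214.53 = -444.86
Secondary income: 120.56 - 130.52 = -9.96
Current account = (-1503.53) + 328.07 + (-444.86) + (-9.96) = -1630.28
(Excluded from the current account — financial account: increase in resident deposits held at foreign banks 80.57, foreign purchases of domestic corporate bonds 817.51; capital account: acquisition of foreign patents and trademarks (non-produced assets) 69.19.)

-1630.28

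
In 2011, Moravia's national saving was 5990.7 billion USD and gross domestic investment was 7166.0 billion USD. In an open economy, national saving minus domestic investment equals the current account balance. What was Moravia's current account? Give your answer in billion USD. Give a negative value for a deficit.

-1175.3

S - I = CA (net lending to the rest of the world).
CA = S - I = 5990.7 - 7166.0 = -1175.3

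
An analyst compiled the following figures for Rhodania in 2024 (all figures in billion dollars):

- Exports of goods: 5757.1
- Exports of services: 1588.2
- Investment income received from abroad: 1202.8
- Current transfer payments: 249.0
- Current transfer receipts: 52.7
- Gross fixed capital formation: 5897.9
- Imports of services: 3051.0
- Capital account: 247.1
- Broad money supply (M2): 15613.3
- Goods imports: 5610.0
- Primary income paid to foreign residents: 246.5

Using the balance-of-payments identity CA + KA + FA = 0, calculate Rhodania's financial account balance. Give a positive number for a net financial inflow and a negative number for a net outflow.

308.6

Goods balance = 5757.1 - 5610.0 = 147.1
Services balance = 1588.2 - 3051.0 = -1462.8
Trade balance (goods + services) = 147.1 + (-1462.8) = -1315.7
Net primary income = 1202.8 - 246.5 = 956.3
Net secondary income = 52.7 - 249.0 = -196.3
Current account = -1315.7 + 956.3 + (-196.3) = -555.7
Financial account = -(-555.7 + 247.1) = 308.6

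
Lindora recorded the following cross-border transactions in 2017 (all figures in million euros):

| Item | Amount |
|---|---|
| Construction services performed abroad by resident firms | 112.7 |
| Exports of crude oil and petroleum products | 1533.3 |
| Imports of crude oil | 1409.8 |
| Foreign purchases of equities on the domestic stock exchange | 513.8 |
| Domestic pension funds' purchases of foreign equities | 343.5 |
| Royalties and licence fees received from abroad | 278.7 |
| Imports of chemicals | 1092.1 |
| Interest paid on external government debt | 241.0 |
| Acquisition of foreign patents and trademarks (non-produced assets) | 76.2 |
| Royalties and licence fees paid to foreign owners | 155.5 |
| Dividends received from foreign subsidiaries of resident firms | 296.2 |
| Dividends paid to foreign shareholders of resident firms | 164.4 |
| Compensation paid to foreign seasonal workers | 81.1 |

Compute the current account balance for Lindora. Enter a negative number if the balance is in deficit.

-923.0

Goods: -1409.8 - 1092.1 + 1533.3 = -968.6
Services: -155.5 + 278.7 + 112.7 = 235.9
Primary income: -81.1 + 296.2 - 241.0 - 164.4 = -190.3
Current account = (-968.6) + 235.9 + (-190.3) = -923.0
(Excluded from the current account — financial account: foreign purchases of equities on the domestic stock exchange 513.8, domestic pension funds' purchases of foreign equities 343.5; capital account: acquisition of foreign patents and trademarks (non-produced assets) 76.2.)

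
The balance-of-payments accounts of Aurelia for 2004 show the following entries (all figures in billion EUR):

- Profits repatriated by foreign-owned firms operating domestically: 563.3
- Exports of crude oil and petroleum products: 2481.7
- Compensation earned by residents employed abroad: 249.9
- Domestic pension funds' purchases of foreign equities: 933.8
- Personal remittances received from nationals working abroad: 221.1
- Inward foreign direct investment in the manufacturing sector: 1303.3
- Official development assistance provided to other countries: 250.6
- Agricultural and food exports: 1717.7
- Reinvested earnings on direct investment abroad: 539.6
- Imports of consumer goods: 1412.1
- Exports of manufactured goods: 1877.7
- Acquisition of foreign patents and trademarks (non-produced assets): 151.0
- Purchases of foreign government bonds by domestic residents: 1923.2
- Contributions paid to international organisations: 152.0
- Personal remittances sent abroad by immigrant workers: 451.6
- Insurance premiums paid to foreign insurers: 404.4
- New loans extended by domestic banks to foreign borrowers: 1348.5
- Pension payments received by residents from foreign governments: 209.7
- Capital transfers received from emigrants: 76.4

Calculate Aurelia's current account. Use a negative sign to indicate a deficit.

4063.4

Goods: 1877.7 + 1717.7 + 2481.7 - 1412.1 = 4665.0
Services: -404.4
Primary income: 539.6 - 563.3 + 249.9 = 226.2
Secondary income: -451.6 - 250.6 + 221.1 + 209.7 - 152.0 = -423.4
Current account = 4665.0 + (-404.4) + 226.2 + (-423.4) = 4063.4
(Excluded from the current account — financial account: domestic pension funds' purchases of foreign equities 933.8, inward foreign direct investment in the manufacturing sector 1303.3, purchases of foreign government bonds by domestic residents 1923.2, new loans extended by domestic banks to foreign borrowers 1348.5; capital account: acquisition of foreign patents and trademarks (non-produced assets) 151.0, capital transfers received from emigrants 76.4.)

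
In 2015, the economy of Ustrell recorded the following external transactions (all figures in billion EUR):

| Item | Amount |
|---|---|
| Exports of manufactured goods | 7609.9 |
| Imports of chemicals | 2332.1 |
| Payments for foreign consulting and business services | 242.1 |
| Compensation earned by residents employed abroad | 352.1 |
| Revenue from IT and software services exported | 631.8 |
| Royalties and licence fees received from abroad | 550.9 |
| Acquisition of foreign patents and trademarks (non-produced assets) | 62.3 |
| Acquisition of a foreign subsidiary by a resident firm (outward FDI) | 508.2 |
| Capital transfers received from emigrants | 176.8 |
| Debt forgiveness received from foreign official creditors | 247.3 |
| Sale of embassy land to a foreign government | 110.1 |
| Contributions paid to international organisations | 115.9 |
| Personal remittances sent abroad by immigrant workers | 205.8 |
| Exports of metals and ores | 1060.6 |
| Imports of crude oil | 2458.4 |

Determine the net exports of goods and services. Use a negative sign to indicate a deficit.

Goods: 1060.6 - 2458.4 + 7609.9 - 2332.1 = 3880.0
Services: 550.9 - 242.1 + 631.8 = 940.6
Trade balance = 3880.0 + 940.6 = 4820.6
(Excluded from the trade balance — primary income: compensation earned by residents employed abroad 352.1; capital account: acquisition of foreign patents and trademarks (non-produced assets) 62.3, capital transfers received from emigrants 176.8, debt forgiveness received from foreign official creditors 247.3, sale of embassy land to a foreign government 110.1; financial account: acquisition of a foreign subsidiary by a resident firm (outward FDI) 508.2; secondary income: contributions paid to international organisations 115.9, personal remittances sent abroad by immigrant workers 205.8.)

4820.6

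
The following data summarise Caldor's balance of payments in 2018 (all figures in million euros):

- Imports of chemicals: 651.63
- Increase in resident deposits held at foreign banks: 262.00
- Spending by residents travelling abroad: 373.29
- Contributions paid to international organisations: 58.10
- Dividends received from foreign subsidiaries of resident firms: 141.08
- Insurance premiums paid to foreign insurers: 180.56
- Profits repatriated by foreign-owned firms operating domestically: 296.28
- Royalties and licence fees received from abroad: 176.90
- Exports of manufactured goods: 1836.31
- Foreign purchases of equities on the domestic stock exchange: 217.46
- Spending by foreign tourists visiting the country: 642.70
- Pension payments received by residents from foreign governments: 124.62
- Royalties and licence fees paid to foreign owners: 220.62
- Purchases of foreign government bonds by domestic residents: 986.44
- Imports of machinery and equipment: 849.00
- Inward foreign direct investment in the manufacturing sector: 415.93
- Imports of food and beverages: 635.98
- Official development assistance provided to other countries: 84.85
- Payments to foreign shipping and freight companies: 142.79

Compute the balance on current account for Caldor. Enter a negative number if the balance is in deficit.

Goods: -651.63 + 1836.31 - 635.98 - 849.00 = -300.30
Services: 176.90 + 642.70 - 142.79 - 180.56 - 220.62 - 373.29 = -97.66
Primary income: 141.08 - 296.28 = -155.20
Secondary income: 124.62 - 84.85 - 58.10 = -18.33
Current account = (-300.30) + (-97.66) + (-155.20) + (-18.33) = -571.49
(Excluded from the current account — financial account: increase in resident deposits held at foreign banks 262.00, foreign purchases of equities on the domestic stock exchange 217.46, purchases of foreign government bonds by domestic residents 986.44, inward foreign direct investment in the manufacturing sector 415.93.)

-571.49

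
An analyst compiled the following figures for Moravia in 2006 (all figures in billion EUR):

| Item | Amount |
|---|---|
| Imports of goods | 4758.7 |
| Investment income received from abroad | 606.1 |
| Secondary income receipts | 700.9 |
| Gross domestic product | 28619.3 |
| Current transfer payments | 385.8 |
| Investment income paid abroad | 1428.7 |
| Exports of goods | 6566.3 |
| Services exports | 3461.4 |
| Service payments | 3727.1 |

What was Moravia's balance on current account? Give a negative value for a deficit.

1034.4

Goods balance = 6566.3 - 4758.7 = 1807.6
Services balance = 3461.4 - 3727.1 = -265.7
Trade balance (goods + services) = 1807.6 + (-265.7) = 1541.9
Net primary income = 606.1 - 1428.7 = -822.6
Net secondary income = 700.9 - 385.8 = 315.1
Current account = 1541.9 + (-822.6) + 315.1 = 1034.4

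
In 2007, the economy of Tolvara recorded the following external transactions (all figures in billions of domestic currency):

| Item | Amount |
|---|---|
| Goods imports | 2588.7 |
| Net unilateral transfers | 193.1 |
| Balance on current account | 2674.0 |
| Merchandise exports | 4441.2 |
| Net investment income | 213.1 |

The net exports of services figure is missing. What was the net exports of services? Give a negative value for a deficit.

415.3

Current account = goods balance + services balance + net primary income + net secondary income
Sum of the known components = 2258.7
Net exports of services = CA - (known components) = 2674.0 - 2258.7 = 415.3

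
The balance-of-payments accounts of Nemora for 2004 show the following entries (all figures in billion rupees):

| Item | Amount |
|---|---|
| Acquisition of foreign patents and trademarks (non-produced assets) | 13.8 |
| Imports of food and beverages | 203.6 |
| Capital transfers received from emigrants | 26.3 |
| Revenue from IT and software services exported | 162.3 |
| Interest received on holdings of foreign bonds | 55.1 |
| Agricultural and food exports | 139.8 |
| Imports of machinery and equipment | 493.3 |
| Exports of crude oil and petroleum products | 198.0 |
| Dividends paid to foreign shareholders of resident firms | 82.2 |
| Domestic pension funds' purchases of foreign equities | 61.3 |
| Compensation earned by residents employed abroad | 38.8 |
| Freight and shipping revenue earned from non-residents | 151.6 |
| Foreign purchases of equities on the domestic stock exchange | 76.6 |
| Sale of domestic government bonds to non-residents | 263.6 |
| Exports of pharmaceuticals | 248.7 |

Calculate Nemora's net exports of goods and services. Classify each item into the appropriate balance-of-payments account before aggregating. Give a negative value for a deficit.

203.5

Goods: -493.3 + 248.7 + 139.8 + 198.0 - 203.6 = -110.4
Services: 151.6 + 162.3 = 313.9
Trade balance = -110.4 + 313.9 = 203.5
(Excluded from the trade balance — capital account: acquisition of foreign patents and trademarks (non-produced assets) 13.8, capital transfers received from emigrants 26.3; primary income: interest received on holdings of foreign bonds 55.1, dividends paid to foreign shareholders of resident firms 82.2, compensation earned by residents employed abroad 38.8; financial account: domestic pension funds' purchases of foreign equities 61.3, foreign purchases of equities on the domestic stock exchange 76.6, sale of domestic government bonds to non-residents 263.6.)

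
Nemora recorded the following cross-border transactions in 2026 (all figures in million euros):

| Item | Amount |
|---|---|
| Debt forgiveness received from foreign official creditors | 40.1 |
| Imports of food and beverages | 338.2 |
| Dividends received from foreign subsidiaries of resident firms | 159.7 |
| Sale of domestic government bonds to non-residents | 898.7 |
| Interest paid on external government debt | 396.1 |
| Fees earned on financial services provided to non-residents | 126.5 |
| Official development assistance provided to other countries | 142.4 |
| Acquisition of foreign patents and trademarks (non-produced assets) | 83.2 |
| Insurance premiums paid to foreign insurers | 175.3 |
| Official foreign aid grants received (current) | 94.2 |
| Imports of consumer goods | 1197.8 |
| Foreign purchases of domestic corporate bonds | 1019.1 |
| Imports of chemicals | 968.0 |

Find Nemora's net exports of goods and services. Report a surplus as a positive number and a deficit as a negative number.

-2552.8

Goods: -1197.8 - 338.2 - 968.0 = -2504.0
Services: -175.3 + 126.5 = -48.8
Trade balance = -2504.0 + (-48.8) = -2552.8
(Excluded from the trade balance — capital account: debt forgiveness received from foreign official creditors 40.1, acquisition of foreign patents and trademarks (non-produced assets) 83.2; primary income: dividends received from foreign subsidiaries of resident firms 159.7, interest paid on external government debt 396.1; financial account: sale of domestic government bonds to non-residents 898.7, foreign purchases of domestic corporate bonds 1019.1; secondary income: official development assistance provided to other countries 142.4, official foreign aid grants received (current) 94.2.)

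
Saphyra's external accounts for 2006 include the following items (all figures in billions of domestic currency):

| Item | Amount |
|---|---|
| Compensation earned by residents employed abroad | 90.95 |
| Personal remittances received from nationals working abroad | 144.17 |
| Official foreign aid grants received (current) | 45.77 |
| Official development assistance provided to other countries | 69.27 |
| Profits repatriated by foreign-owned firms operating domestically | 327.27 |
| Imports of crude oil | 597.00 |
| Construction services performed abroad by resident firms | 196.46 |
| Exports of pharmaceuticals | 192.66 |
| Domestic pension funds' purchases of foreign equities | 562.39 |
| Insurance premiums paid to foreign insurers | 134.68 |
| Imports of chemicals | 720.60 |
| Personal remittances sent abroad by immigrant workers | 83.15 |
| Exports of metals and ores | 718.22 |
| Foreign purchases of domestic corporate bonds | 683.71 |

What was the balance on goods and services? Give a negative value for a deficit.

-344.94

Goods: 192.66 - 720.60 - 597.00 + 718.22 = -406.72
Services: -134.68 + 196.46 = 61.78
Trade balance = -406.72 + 61.78 = -344.94
(Excluded from the trade balance — primary income: compensation earned by residents employed abroad 90.95, profits repatriated by foreign-owned firms operating domestically 327.27; secondary income: personal remittances received from nationals working abroad 144.17, official foreign aid grants received (current) 45.77, official development assistance provided to other countries 69.27, personal remittances sent abroad by immigrant workers 83.15; financial account: domestic pension funds' purchases of foreign equities 562.39, foreign purchases of domestic corporate bonds 683.71.)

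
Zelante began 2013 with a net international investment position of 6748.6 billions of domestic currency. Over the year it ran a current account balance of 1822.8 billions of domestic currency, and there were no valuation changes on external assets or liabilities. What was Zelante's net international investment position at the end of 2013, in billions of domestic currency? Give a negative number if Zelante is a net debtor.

With no valuation effects, change in NIIP = current account = 1822.8
End-of-year NIIP = 6748.6 + 1822.8 = 8571.4

8571.4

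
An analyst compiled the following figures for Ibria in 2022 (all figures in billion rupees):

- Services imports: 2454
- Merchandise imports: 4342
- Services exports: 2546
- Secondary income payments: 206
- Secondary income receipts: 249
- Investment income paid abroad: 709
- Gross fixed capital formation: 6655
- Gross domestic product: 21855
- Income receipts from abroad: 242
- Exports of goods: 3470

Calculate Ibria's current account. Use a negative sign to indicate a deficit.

-1204

Goods balance = 3470 - 4342 = -872
Services balance = 2546 - 2454 = 92
Trade balance (goods + services) = -872 + 92 = -780
Net primary income = 242 - 709 = -467
Net secondary income = 249 - 206 = 43
Current account = -780 + (-467) + 43 = -1204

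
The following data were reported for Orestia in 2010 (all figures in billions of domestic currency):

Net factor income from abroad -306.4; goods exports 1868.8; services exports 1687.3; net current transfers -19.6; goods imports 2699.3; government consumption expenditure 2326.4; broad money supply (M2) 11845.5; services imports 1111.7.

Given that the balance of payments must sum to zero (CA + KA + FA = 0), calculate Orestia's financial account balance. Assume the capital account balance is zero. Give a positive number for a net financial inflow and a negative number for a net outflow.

580.9

Goods balance = 1868.8 - 2699.3 = -830.5
Services balance = 1687.3 - 1111.7 = 575.6
Trade balance (goods + services) = -830.5 + 575.6 = -254.9
Net primary income = -306.4
Net secondary income = -19.6
Current account = -254.9 + (-306.4) + (-19.6) = -580.9
Financial account = -(-580.9) = 580.9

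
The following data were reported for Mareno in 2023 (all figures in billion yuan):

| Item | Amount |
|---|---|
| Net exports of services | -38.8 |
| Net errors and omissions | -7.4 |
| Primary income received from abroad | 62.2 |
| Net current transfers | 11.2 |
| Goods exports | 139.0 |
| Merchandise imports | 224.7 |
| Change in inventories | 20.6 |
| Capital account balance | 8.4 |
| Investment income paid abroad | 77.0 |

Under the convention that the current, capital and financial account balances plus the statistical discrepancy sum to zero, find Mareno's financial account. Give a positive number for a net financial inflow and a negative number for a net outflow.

Goods balance = 139.0 - 224.7 = -85.7
Services balance = -38.8
Trade balance (goods + services) = -85.7 + (-38.8) = -124.5
Net primary income = 62.2 - 77.0 = -14.8
Net secondary income = 11.2
Current account = -124.5 + (-14.8) + 11.2 = -128.1
Financial account = -(-128.1 + 8.4 + (-7.4)) = 127.1

127.1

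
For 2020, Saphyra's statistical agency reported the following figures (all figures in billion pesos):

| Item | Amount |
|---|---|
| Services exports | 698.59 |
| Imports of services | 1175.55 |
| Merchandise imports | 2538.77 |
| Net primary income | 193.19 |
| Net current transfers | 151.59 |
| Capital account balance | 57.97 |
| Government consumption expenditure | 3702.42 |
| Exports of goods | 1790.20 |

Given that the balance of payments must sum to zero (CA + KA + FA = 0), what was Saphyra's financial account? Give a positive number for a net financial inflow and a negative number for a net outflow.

Goods balance = 1790.20 - 2538.77 = -748.57
Services balance = 698.59 - 1175.55 = -476.96
Trade balance (goods + services) = -748.57 + (-476.96) = -1225.53
Net primary income = 193.19
Net secondary income = 151.59
Current account = -1225.53 + 193.19 + 151.59 = -880.75
Financial account = -(-880.75 + 57.97) = 822.78

822.78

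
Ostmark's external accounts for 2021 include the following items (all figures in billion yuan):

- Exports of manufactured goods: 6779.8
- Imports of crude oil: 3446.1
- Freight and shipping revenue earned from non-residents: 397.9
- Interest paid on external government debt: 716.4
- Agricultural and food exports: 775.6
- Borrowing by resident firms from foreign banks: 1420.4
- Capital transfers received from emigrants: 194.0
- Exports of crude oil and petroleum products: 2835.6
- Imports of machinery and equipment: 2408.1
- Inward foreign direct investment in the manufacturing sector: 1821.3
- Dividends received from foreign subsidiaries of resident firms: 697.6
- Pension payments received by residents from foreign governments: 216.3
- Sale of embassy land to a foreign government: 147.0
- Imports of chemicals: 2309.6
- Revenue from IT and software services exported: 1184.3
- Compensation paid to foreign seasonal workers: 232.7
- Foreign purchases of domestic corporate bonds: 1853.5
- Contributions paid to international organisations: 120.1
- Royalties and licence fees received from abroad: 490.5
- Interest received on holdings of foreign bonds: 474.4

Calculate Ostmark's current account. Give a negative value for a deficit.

4619.0

Goods: 775.6 - 2408.1 + 2835.6 + 6779.8 - 2309.6 - 3446.1 = 2227.2
Services: 1184.3 + 397.9 + 490.5 = 2072.7
Primary income: -716.4 + 474.4 - 232.7 + 697.6 = 222.9
Secondary income: 216.3 - 120.1 = 96.2
Current account = 2227.2 + 2072.7 + 222.9 + 96.2 = 4619.0
(Excluded from the current account — financial account: borrowing by resident firms from foreign banks 1420.4, inward foreign direct investment in the manufacturing sector 1821.3, foreign purchases of domestic corporate bonds 1853.5; capital account: capital transfers received from emigrants 194.0, sale of embassy land to a foreign government 147.0.)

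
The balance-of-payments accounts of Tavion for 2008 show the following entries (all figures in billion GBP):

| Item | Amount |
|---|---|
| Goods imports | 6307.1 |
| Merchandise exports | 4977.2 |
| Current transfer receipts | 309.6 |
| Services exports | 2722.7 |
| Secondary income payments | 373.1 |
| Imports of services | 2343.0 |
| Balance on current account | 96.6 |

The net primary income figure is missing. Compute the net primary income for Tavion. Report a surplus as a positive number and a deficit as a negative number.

1110.3

Current account = goods balance + services balance + net primary income + net secondary income
Sum of the known components = -1013.7
Net primary income = CA - (known components) = 96.6 - (-1013.7) = 1110.3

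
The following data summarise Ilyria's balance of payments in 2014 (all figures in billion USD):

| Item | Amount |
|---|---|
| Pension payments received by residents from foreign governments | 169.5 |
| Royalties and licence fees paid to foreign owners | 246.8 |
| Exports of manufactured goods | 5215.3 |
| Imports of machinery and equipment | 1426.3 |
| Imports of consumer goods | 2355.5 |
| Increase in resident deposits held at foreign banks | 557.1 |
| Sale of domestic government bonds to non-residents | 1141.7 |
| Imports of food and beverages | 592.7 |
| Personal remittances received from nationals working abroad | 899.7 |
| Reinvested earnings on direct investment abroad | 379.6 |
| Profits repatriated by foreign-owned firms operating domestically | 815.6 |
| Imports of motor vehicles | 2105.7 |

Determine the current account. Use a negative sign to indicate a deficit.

-878.5

Goods: -2105.7 - 592.7 - 2355.5 + 5215.3 - 1426.3 = -1264.9
Services: -246.8
Primary income: -815.6 + 379.6 = -436.0
Secondary income: 899.7 + 169.5 = 1069.2
Current account = (-1264.9) + (-246.8) + (-436.0) + 1069.2 = -878.5
(Excluded from the current account — financial account: increase in resident deposits held at foreign banks 557.1, sale of domestic government bonds to non-residents 1141.7.)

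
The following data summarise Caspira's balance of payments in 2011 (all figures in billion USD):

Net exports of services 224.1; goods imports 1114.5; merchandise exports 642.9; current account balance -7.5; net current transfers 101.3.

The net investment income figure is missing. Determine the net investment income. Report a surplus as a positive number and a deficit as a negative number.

138.7

Current account = goods balance + services balance + net primary income + net secondary income
Sum of the known components = -146.2
Net investment income = CA - (known components) = -7.5 - (-146.2) = 138.7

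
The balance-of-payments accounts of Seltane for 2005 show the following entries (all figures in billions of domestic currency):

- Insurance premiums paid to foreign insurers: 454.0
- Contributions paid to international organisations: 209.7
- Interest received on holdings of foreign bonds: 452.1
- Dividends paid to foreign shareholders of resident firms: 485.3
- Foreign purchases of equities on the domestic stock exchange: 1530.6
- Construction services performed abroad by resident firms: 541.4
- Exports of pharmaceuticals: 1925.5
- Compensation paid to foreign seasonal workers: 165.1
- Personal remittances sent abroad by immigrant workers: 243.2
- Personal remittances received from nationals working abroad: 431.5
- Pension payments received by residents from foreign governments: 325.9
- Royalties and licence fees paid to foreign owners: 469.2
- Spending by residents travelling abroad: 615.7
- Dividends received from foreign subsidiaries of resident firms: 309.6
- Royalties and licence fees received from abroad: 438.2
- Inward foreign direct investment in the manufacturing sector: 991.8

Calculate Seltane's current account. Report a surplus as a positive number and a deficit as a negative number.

1782.0

Goods: 1925.5
Services: 438.2 - 454.0 - 469.2 + 541.4 - 615.7 = -559.3
Primary income: 309.6 - 165.1 - 485.3 + 452.1 = 111.3
Secondary income: 431.5 - 243.2 + 325.9 - 209.7 = 304.5
Current account = 1925.5 + (-559.3) + 111.3 + 304.5 = 1782.0
(Excluded from the current account — financial account: foreign purchases of equities on the domestic stock exchange 1530.6, inward foreign direct investment in the manufacturing sector 991.8.)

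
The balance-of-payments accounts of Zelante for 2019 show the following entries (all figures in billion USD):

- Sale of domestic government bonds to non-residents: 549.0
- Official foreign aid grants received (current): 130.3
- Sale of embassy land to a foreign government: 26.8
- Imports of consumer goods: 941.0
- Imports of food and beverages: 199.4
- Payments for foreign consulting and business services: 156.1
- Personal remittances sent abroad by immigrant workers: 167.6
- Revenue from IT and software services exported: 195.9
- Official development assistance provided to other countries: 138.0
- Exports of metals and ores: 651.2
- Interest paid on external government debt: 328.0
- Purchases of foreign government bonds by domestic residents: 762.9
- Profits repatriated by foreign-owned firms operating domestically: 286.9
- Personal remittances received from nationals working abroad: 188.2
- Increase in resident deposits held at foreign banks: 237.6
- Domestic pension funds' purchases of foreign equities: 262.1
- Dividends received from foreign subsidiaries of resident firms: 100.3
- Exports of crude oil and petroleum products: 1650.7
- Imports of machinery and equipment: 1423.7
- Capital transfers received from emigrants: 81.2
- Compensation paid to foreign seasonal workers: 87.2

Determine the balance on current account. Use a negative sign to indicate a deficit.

Goods: 1650.7 - 1423.7 - 199.4 - 941.0 + 651.2 = -262.2
Services: 195.9 - 156.1 = 39.8
Primary income: -286.9 - 328.0 - 87.2 + 100.3 = -601.8
Secondary income: -138.0 + 188.2 + 130.3 - 167.6 = 12.9
Current account = (-262.2) + 39.8 + (-601.8) + 12.9 = -811.3
(Excluded from the current account — financial account: sale of domestic government bonds to non-residents 549.0, purchases of foreign government bonds by domestic residents 762.9, increase in resident deposits held at foreign banks 237.6, domestic pension funds' purchases of foreign equities 262.1; capital account: sale of embassy land to a foreign government 26.8, capital transfers received from emigrants 81.2.)

-811.3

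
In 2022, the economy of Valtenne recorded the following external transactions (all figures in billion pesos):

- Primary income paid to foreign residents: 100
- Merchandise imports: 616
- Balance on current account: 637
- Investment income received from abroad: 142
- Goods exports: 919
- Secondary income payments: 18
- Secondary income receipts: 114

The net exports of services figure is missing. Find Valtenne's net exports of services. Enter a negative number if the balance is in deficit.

196

Current account = goods balance + services balance + net primary income + net secondary income
Sum of the known components = 441
Net exports of services = CA - (known components) = 637 - 441 = 196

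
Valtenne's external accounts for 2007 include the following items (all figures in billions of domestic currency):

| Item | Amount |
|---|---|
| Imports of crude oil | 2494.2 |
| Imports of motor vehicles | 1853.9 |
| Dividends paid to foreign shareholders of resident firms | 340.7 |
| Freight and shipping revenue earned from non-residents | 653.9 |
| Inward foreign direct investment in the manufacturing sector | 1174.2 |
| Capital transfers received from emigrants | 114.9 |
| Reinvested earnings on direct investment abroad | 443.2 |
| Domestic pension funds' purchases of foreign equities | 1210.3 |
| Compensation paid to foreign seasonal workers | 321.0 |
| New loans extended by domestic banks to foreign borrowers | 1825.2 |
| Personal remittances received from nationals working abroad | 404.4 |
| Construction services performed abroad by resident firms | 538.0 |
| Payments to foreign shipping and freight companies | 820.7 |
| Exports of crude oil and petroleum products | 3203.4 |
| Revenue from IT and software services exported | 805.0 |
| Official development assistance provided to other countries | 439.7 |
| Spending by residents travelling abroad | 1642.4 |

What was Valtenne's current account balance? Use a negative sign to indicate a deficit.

Goods: -2494.2 + 3203.4 - 1853.9 = -1144.7
Services: -820.7 + 538.0 + 653.9 - 1642.4 + 805.0 = -466.2
Primary income: -321.0 - 340.7 + 443.2 = -218.5
Secondary income: -439.7 + 404.4 = -35.3
Current account = (-1144.7) + (-466.2) + (-218.5) + (-35.3) = -1864.7
(Excluded from the current account — financial account: inward foreign direct investment in the manufacturing sector 1174.2, domestic pension funds' purchases of foreign equities 1210.3, new loans extended by domestic banks to foreign borrowers 1825.2; capital account: capital transfers received from emigrants 114.9.)

-1864.7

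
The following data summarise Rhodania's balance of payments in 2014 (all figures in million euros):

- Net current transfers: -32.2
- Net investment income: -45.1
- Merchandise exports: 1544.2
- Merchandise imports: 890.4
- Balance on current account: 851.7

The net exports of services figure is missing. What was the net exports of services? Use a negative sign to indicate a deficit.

275.2

Current account = goods balance + services balance + net primary income + net secondary income
Sum of the known components = 576.5
Net exports of services = CA - (known components) = 851.7 - 576.5 = 275.2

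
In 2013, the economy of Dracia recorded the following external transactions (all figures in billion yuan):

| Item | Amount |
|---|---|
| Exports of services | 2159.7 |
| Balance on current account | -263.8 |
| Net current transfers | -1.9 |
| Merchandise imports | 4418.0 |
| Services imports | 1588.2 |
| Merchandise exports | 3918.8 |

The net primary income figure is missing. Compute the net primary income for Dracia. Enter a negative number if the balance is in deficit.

-334.2

Current account = goods balance + services balance + net primary income + net secondary income
Sum of the known components = 70.4
Net primary income = CA - (known components) = -263.8 - 70.4 = -334.2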